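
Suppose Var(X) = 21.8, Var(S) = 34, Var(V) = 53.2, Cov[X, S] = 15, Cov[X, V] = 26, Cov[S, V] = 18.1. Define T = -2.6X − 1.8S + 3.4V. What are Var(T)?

Var(T) = 331.696

Var(T) = a²·Var(X) + b²·Var(S) + c²·Var(V) + 2ab·Cov[X, S] + 2ac·Cov[X, V] + 2bc·Cov[S, V], with a = -2.6, b = -1.8, c = 3.4.
= 147.368 + 110.16 + 614.992 + 140.4 + (-459.68) + (-221.544)
= 331.696.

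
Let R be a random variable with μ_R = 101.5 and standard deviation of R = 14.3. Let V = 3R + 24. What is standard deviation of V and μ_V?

standard deviation of V = 42.9, μ_V = 328.5

V = 3R + 24 is linear with a = 3, b = 24.
standard deviation of V = |a|·standard deviation of R = |3|·14.3 = 42.9.
μ_V = a·μ_R + b = 3·101.5 + 24 = 328.5.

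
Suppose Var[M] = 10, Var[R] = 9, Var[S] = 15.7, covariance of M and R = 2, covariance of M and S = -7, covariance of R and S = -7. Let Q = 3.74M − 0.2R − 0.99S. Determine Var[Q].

Var[Q] = a²·Var[M] + b²·Var[R] + c²·Var[S] + 2ab·covariance of M and R + 2ac·covariance of M and S + 2bc·covariance of R and S, with a = 3.74, b = -0.2, c = -0.99.
= 139.876 + 0.36 + 15.38757 + (-2.992) + 51.8364 + (-2.772)
= 201.69597.

Var[Q] = 201.69597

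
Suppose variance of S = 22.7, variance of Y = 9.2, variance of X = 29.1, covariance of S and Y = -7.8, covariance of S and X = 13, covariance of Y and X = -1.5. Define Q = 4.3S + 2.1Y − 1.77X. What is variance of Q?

variance of Q = a²·variance of S + b²·variance of Y + c²·variance of X + 2ab·covariance of S and Y + 2ac·covariance of S and X + 2bc·covariance of Y and X, with a = 4.3, b = 2.1, c = -1.77.
= 419.723 + 40.572 + 91.16739 + (-140.868) + (-197.886) + 11.151
= 223.85939.

variance of Q = 223.85939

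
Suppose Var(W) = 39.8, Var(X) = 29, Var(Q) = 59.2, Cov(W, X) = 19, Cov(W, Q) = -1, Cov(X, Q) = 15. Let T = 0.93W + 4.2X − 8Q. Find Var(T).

Var(T) = a²·Var(W) + b²·Var(X) + c²·Var(Q) + 2ab·Cov(W, X) + 2ac·Cov(W, Q) + 2bc·Cov(X, Q), with a = 0.93, b = 4.2, c = -8.
= 34.42302 + 511.56 + 3788.8 + 148.428 + 14.88 + (-1008)
= 3490.09102.

Var(T) = 3490.09102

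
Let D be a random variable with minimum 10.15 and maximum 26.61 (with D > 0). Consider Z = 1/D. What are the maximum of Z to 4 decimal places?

max(Z) = 0.0985

1/D is decreasing on this domain, so max(Z) comes from min(D) = 10.15: max(Z) = 1/(10.15) ≈ 0.0985.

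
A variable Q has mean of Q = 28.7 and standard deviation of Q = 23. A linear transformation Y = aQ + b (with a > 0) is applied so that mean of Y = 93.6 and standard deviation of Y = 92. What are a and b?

standard deviation of Y = a·standard deviation of Q (a > 0), so a = 92/23 = 4.
mean of Y = a·mean of Q + b, so b = 93.6 − 4·28.7 = -21.2.

a = 4, b = -21.2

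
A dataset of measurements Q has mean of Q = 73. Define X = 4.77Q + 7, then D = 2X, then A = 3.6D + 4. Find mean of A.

mean of X = 4.77·73 + 7 = 355.21.
mean of D = 2·355.21 = 710.42.
mean of A = 3.6·710.42 + 4 = 2561.512.

mean of A = 2561.512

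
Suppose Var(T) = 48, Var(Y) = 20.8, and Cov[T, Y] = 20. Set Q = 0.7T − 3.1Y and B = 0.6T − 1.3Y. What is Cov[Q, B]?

Cov[Q, B] = 48.584

By bilinearity, Cov[Q, B] = ac·Var(T) + bd·Var(Y) + (ad+bc)·Cov[T, Y], with a=0.7, b=-3.1, c=0.6, d=-1.3.
ac·Var(T) = 0.7·0.6·48 = 20.16
bd·Var(Y) = (-3.1)·(-1.3)·20.8 = 83.824
(ad+bc)·Cov[T, Y] = (-2.77)·20 = -55.4
Cov[Q, B] = 20.16 + 83.824 + (-55.4) = 48.584.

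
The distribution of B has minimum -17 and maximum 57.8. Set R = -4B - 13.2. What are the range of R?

Range(R) = 299.2

Range of B = 57.8 − (-17) = 74.8.
Range(R) = |a|·Range(B) = |-4|·74.8 = 299.2.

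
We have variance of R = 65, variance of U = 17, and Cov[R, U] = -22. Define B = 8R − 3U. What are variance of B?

variance of B = a²·variance of R + b²·variance of U + 2ab·Cov[R, U] with a = 8, b = -3.
= 8²·65 + (-3)²·17 + 2·8·(-3)·(-22)
= 4160 + 153 + 1056 = 5369.

variance of B = 5369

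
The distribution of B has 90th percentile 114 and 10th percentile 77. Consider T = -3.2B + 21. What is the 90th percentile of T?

Since a = -3.2 < 0 the transformation is decreasing, reversing order: the 90th percentile of T corresponds to the 10th percentile of B.
So P_{90}(T) = a·P_{10}(B) + b = (-3.2)·77 + 21 = -225.4.

90th percentile of T = -225.4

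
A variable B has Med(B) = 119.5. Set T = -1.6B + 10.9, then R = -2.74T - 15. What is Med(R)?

Med(R) = 479.022

Med(T) = (-1.6)·119.5 + 10.9 = -180.3.
Med(R) = (-2.74)·(-180.3) + (-15) = 479.022.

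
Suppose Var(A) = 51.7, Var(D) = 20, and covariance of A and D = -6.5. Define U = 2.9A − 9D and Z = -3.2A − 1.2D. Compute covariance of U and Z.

By bilinearity, covariance of U and Z = ac·Var(A) + bd·Var(D) + (ad+bc)·covariance of A and D, with a=2.9, b=-9, c=-3.2, d=-1.2.
ac·Var(A) = 2.9·(-3.2)·51.7 = -479.776
bd·Var(D) = (-9)·(-1.2)·20 = 216
(ad+bc)·covariance of A and D = (25.32)·(-6.5) = -164.58
covariance of U and Z = -479.776 + 216 + (-164.58) = -428.356.

covariance of U and Z = -428.356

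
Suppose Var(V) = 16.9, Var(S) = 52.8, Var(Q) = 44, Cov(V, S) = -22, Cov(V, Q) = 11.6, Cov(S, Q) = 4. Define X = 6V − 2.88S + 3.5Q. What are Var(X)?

Var(X) = 2752.22432

Var(X) = a²·Var(V) + b²·Var(S) + c²·Var(Q) + 2ab·Cov(V, S) + 2ac·Cov(V, Q) + 2bc·Cov(S, Q), with a = 6, b = -2.88, c = 3.5.
= 608.4 + 437.94432 + 539 + 760.32 + 487.2 + (-80.64)
= 2752.22432.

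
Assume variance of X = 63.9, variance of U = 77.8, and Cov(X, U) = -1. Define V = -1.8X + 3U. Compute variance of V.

variance of V = a²·variance of X + b²·variance of U + 2ab·Cov(X, U) with a = -1.8, b = 3.
= (-1.8)²·63.9 + 3²·77.8 + 2·(-1.8)·3·(-1)
= 207.036 + 700.2 + 10.8 = 918.036.

variance of V = 918.036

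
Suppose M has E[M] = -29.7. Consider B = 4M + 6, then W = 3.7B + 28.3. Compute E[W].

E[B] = 4·(-29.7) + 6 = -112.8.
E[W] = 3.7·(-112.8) + 28.3 = -389.06.

E[W] = -389.06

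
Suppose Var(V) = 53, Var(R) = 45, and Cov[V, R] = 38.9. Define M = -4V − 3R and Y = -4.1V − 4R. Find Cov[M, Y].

By bilinearity, Cov[M, Y] = ac·Var(V) + bd·Var(R) + (ad+bc)·Cov[V, R], with a=-4, b=-3, c=-4.1, d=-4.
ac·Var(V) = (-4)·(-4.1)·53 = 869.2
bd·Var(R) = (-3)·(-4)·45 = 540
(ad+bc)·Cov[V, R] = (28.3)·38.9 = 1100.87
Cov[M, Y] = 869.2 + 540 + 1100.87 = 2510.07.

Cov[M, Y] = 2510.07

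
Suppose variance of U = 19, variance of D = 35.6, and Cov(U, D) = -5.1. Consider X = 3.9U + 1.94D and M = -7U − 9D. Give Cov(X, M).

By bilinearity, Cov(X, M) = ac·variance of U + bd·variance of D + (ad+bc)·Cov(U, D), with a=3.9, b=1.94, c=-7, d=-9.
ac·variance of U = 3.9·(-7)·19 = -518.7
bd·variance of D = 1.94·(-9)·35.6 = -621.576
(ad+bc)·Cov(U, D) = (-48.68)·(-5.1) = 248.268
Cov(X, M) = -518.7 + (-621.576) + 248.268 = -892.008.

Cov(X, M) = -892.008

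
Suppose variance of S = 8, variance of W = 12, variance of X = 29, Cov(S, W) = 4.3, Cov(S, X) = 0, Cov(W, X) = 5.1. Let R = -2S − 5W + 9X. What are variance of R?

variance of R = a²·variance of S + b²·variance of W + c²·variance of X + 2ab·Cov(S, W) + 2ac·Cov(S, X) + 2bc·Cov(W, X), with a = -2, b = -5, c = 9.
= 32 + 300 + 2349 + 86 + 0 + (-459)
= 2308.

variance of R = 2308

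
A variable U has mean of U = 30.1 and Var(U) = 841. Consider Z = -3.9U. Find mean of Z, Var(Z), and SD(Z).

mean of Z = -117.39, Var(Z) = 12791.61, SD(Z) = 113.1

Z = -3.9U is linear with a = -3.9, b = 0.
mean of Z = a·mean of U + b = (-3.9)·30.1 = -117.39.
Var(Z) = a²·Var(U) = (-3.9)²·841 = 12791.61.
SD(U) = √841 = 29.
SD(Z) = |a|·SD(U) = |-3.9|·29 = 113.1.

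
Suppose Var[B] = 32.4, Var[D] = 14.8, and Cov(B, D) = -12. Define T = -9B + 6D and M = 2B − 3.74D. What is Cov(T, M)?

By bilinearity, Cov(T, M) = ac·Var[B] + bd·Var[D] + (ad+bc)·Cov(B, D), with a=-9, b=6, c=2, d=-3.74.
ac·Var[B] = (-9)·2·32.4 = -583.2
bd·Var[D] = 6·(-3.74)·14.8 = -332.112
(ad+bc)·Cov(B, D) = (45.66)·(-12) = -547.92
Cov(T, M) = -583.2 + (-332.112) + (-547.92) = -1463.232.

Cov(T, M) = -1463.232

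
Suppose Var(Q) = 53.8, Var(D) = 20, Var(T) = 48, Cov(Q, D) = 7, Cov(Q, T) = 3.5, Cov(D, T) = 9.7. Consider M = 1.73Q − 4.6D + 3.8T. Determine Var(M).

Var(M) = 872.83202

Var(M) = a²·Var(Q) + b²·Var(D) + c²·Var(T) + 2ab·Cov(Q, D) + 2ac·Cov(Q, T) + 2bc·Cov(D, T), with a = 1.73, b = -4.6, c = 3.8.
= 161.01802 + 423.2 + 693.12 + (-111.412) + 46.018 + (-339.112)
= 872.83202.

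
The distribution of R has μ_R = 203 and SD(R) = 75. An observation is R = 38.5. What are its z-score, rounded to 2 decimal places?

z = -2.19

z = (R − μ_R) / SD(R) = (38.5 − 203) / 75 ≈ -2.19.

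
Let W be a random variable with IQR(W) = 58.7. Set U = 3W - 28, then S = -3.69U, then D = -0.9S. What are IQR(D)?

IQR(D) = 584.8281

IQR(U) = |3|·58.7 = 176.1.
IQR(S) = |-3.69|·176.1 = 649.809.
IQR(D) = |-0.9|·649.809 = 584.8281.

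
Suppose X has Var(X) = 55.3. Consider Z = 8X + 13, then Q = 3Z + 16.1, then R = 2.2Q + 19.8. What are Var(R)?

Var(Z) = 8²·55.3 = 3539.2.
Var(Q) = 3²·3539.2 = 31852.8.
Var(R) = 2.2²·31852.8 = 154167.552.

Var(R) = 154167.552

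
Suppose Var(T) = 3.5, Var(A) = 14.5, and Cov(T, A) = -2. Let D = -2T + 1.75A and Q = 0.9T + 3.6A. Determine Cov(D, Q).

By bilinearity, Cov(D, Q) = ac·Var(T) + bd·Var(A) + (ad+bc)·Cov(T, A), with a=-2, b=1.75, c=0.9, d=3.6.
ac·Var(T) = (-2)·0.9·3.5 = -6.3
bd·Var(A) = 1.75·3.6·14.5 = 91.35
(ad+bc)·Cov(T, A) = (-5.625)·(-2) = 11.25
Cov(D, Q) = -6.3 + 91.35 + 11.25 = 96.3.

Cov(D, Q) = 96.3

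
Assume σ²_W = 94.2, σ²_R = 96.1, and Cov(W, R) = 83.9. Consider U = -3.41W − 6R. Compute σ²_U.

σ²_U = a²·σ²_W + b²·σ²_R + 2ab·Cov(W, R) with a = -3.41, b = -6.
= (-3.41)²·94.2 + (-6)²·96.1 + 2·(-3.41)·(-6)·83.9
= 1095.36702 + 3459.6 + 3433.188 = 7988.15502.

σ²_U = 7988.15502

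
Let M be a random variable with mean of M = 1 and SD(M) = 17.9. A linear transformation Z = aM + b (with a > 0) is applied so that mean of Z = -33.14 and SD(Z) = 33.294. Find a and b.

SD(Z) = a·SD(M) (a > 0), so a = 33.294/17.9 = 1.86.
mean of Z = a·mean of M + b, so b = -33.14 − 1.86·1 = -35.

a = 1.86, b = -35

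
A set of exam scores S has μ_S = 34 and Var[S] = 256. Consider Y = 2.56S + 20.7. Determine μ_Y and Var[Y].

Y = 2.56S + 20.7 is linear with a = 2.56, b = 20.7.
μ_Y = a·μ_S + b = 2.56·34 + 20.7 = 107.74.
Var[Y] = a²·Var[S] = 2.56²·256 = 1677.7216 (the additive constant 20.7 does not affect variance).

μ_Y = 107.74, Var[Y] = 1677.7216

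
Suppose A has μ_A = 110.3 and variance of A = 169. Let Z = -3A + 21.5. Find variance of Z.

Z = -3A + 21.5 is linear with a = -3, b = 21.5.
variance of Z = a²·variance of A = (-3)²·169 = 1521 (the additive constant 21.5 does not affect variance).

variance of Z = 1521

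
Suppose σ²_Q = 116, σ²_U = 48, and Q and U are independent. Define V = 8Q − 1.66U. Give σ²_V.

σ²_V = 7556.2688

σ²_V = a²·σ²_Q + b²·σ²_U + 2ab·covariance of Q and U with a = 8, b = -1.66.
Independence gives covariance of Q and U = 0.
= 8²·116 + (-1.66)²·48 + 2·8·(-1.66)·0
= 7424 + 132.2688 + 0 = 7556.2688.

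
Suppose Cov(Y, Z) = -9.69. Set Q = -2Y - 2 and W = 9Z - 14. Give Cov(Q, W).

Cov(Q, W) = a·c·Cov(Y, Z) = (-2)·9·(-9.69) = 174.42. Additive constants drop out.

Cov(Q, W) = 174.42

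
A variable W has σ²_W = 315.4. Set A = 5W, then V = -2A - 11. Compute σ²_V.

σ²_V = 31540

σ²_A = 5²·315.4 = 7885.
σ²_V = (-2)²·7885 = 31540.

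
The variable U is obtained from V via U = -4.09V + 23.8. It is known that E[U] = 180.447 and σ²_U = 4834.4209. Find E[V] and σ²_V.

E[V] = -38.3, σ²_V = 289

From U = -4.09V + 23.8: E[U] = a·E[V] + b, so E[V] = (E[U] − b)/a = (180.447 − 23.8)/(-4.09) = -38.3.
σ²_U = a²·σ²_V, so σ²_V = 4834.4209/(-4.09)² = 289.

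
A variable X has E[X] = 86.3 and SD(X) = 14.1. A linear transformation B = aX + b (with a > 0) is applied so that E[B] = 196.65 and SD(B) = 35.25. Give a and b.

a = 2.5, b = -19.1

SD(B) = a·SD(X) (a > 0), so a = 35.25/14.1 = 2.5.
E[B] = a·E[X] + b, so b = 196.65 − 2.5·86.3 = -19.1.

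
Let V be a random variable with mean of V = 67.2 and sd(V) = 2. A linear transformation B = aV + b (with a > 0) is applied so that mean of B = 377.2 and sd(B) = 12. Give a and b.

sd(B) = a·sd(V) (a > 0), so a = 12/2 = 6.
mean of B = a·mean of V + b, so b = 377.2 − 6·67.2 = -26.

a = 6, b = -26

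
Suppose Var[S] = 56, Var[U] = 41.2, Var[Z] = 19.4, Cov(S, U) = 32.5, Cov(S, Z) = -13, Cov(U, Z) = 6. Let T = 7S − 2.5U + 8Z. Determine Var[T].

Var[T] = a²·Var[S] + b²·Var[U] + c²·Var[Z] + 2ab·Cov(S, U) + 2ac·Cov(S, Z) + 2bc·Cov(U, Z), with a = 7, b = -2.5, c = 8.
= 2744 + 257.5 + 1241.6 + (-1137.5) + (-1456) + (-240)
= 1409.6.

Var[T] = 1409.6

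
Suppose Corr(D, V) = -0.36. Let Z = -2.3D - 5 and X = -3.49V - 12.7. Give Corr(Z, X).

Linear rescalings preserve correlation up to sign; here the slopes -2.3 and -3.49 have the same sign, so Corr(Z, X) = Corr(D, V) = -0.36.

Corr(Z, X) = -0.36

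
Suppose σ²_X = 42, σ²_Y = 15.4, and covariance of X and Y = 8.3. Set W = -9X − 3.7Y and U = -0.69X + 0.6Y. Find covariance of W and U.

covariance of W and U = 203.0019

By bilinearity, covariance of W and U = ac·σ²_X + bd·σ²_Y + (ad+bc)·covariance of X and Y, with a=-9, b=-3.7, c=-0.69, d=0.6.
ac·σ²_X = (-9)·(-0.69)·42 = 260.82
bd·σ²_Y = (-3.7)·0.6·15.4 = -34.188
(ad+bc)·covariance of X and Y = (-2.847)·8.3 = -23.6301
covariance of W and U = 260.82 + (-34.188) + (-23.6301) = 203.0019.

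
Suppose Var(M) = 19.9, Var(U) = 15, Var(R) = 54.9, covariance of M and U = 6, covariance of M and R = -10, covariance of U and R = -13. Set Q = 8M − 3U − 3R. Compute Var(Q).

Var(Q) = 1860.7

Var(Q) = a²·Var(M) + b²·Var(U) + c²·Var(R) + 2ab·covariance of M and U + 2ac·covariance of M and R + 2bc·covariance of U and R, with a = 8, b = -3, c = -3.
= 1273.6 + 135 + 494.1 + (-288) + 480 + (-234)
= 1860.7.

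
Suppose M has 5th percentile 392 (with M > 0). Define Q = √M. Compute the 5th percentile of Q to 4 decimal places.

√M is increasing, so P_{5}(Q) = g(P_{5}(M)) ≈ 19.799.

5th percentile of Q = 19.799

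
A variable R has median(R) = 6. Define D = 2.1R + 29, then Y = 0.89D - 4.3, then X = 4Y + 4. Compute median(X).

median(X) = 134.896

median(D) = 2.1·6 + 29 = 41.6.
median(Y) = 0.89·41.6 + (-4.3) = 32.724.
median(X) = 4·32.724 + 4 = 134.896.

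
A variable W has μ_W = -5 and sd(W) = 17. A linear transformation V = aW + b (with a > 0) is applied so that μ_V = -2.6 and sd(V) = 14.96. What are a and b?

sd(V) = a·sd(W) (a > 0), so a = 14.96/17 = 0.88.
μ_V = a·μ_W + b, so b = -2.6 − 0.88·(-5) = 1.8.

a = 0.88, b = 1.8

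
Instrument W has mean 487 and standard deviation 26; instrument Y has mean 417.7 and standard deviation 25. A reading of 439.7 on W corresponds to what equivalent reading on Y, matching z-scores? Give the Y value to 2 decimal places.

z = (439.7 − 487)/26 ≈ -1.8192.
Y = 417.7 + z·25 = 417.7 + (439.7 − 487)·25/26 ≈ 372.22.

Y = 372.22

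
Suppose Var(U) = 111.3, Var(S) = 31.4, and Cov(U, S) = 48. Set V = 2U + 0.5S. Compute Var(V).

Var(V) = a²·Var(U) + b²·Var(S) + 2ab·Cov(U, S) with a = 2, b = 0.5.
= 2²·111.3 + 0.5²·31.4 + 2·2·0.5·48
= 445.2 + 7.85 + 96 = 549.05.

Var(V) = 549.05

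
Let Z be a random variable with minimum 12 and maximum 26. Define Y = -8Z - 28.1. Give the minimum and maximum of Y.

a = -8 < 0, so order reverses: min(Y) = a·max(Z)+b = (-8)·26 + (-28.1) = -236.1; max(Y) = a·min(Z)+b = (-8)·12 + (-28.1) = -124.1.

min(Y) = -236.1, max(Y) = -124.1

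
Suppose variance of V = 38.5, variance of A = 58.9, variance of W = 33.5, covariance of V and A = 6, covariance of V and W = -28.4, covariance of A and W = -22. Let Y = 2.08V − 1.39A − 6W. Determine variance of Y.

variance of Y = 1793.57669

variance of Y = a²·variance of V + b²·variance of A + c²·variance of W + 2ab·covariance of V and A + 2ac·covariance of V and W + 2bc·covariance of A and W, with a = 2.08, b = -1.39, c = -6.
= 166.5664 + 113.80069 + 1206 + (-34.6944) + 708.864 + (-366.96)
= 1793.57669.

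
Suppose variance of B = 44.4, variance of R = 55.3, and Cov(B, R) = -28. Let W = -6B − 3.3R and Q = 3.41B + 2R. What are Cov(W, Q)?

Cov(W, Q) = -622.32

By bilinearity, Cov(W, Q) = ac·variance of B + bd·variance of R + (ad+bc)·Cov(B, R), with a=-6, b=-3.3, c=3.41, d=2.
ac·variance of B = (-6)·3.41·44.4 = -908.424
bd·variance of R = (-3.3)·2·55.3 = -364.98
(ad+bc)·Cov(B, R) = (-23.253)·(-28) = 651.084
Cov(W, Q) = -908.424 + (-364.98) + 651.084 = -622.32.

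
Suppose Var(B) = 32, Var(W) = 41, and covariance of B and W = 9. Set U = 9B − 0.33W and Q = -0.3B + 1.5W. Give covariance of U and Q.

By bilinearity, covariance of U and Q = ac·Var(B) + bd·Var(W) + (ad+bc)·covariance of B and W, with a=9, b=-0.33, c=-0.3, d=1.5.
ac·Var(B) = 9·(-0.3)·32 = -86.4
bd·Var(W) = (-0.33)·1.5·41 = -20.295
(ad+bc)·covariance of B and W = (13.599)·9 = 122.391
covariance of U and Q = -86.4 + (-20.295) + 122.391 = 15.696.

covariance of U and Q = 15.696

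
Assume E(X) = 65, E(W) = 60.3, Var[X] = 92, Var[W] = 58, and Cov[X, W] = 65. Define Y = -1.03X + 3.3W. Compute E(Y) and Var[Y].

E(Y) = (-1.03)·E(X) + 3.3·E(W) = (-1.03)·65 + 3.3·60.3 = 132.04.
Var[Y] = a²·Var[X] + b²·Var[W] + 2ab·Cov[X, W] with a = -1.03, b = 3.3.
= (-1.03)²·92 + 3.3²·58 + 2·(-1.03)·3.3·65
= 97.6028 + 631.62 + (-441.87) = 287.3528.

E(Y) = 132.04, Var[Y] = 287.3528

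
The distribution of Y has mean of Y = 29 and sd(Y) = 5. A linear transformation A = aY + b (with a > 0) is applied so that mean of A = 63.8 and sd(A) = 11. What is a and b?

a = 2.2, b = 0

sd(A) = a·sd(Y) (a > 0), so a = 11/5 = 2.2.
mean of A = a·mean of Y + b, so b = 63.8 − 2.2·29 = 0.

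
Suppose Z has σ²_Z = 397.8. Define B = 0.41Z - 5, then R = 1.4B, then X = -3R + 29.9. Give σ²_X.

σ²_X = 1179.5899752

σ²_B = 0.41²·397.8 = 66.87018.
σ²_R = 1.4²·66.87018 = 131.0655528.
σ²_X = (-3)²·131.0655528 = 1179.5899752.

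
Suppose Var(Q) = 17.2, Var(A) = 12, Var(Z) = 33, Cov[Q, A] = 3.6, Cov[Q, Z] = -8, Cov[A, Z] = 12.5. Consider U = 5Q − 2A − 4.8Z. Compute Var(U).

Var(U) = 1790.32

Var(U) = a²·Var(Q) + b²·Var(A) + c²·Var(Z) + 2ab·Cov[Q, A] + 2ac·Cov[Q, Z] + 2bc·Cov[A, Z], with a = 5, b = -2, c = -4.8.
= 430 + 48 + 760.32 + (-72) + 384 + 240
= 1790.32.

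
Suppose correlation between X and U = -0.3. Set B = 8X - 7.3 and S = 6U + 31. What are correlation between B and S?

Linear rescalings preserve correlation up to sign; here the slopes 8 and 6 have the same sign, so correlation between B and S = correlation between X and U = -0.3.

correlation between B and S = -0.3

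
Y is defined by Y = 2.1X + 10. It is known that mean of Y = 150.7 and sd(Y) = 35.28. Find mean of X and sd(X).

From Y = 2.1X + 10: mean of Y = a·mean of X + b, so mean of X = (mean of Y − b)/a = (150.7 − 10)/2.1 = 67.
sd(Y) = |a|·sd(X), so sd(X) = 35.28/|2.1| = 16.8.

mean of X = 67, sd(X) = 16.8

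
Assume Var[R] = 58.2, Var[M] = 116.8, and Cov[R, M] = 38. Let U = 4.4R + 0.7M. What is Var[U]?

Var[U] = 1418.064

Var[U] = a²·Var[R] + b²·Var[M] + 2ab·Cov[R, M] with a = 4.4, b = 0.7.
= 4.4²·58.2 + 0.7²·116.8 + 2·4.4·0.7·38
= 1126.752 + 57.232 + 234.08 = 1418.064.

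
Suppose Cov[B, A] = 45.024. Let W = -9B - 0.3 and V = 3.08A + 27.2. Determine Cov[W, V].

Cov[W, V] = -1248.06528

Cov[W, V] = a·c·Cov[B, A] = (-9)·3.08·45.024 = -1248.06528. Additive constants drop out.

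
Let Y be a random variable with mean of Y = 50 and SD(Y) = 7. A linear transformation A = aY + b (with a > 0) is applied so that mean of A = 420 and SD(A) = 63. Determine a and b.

SD(A) = a·SD(Y) (a > 0), so a = 63/7 = 9.
mean of A = a·mean of Y + b, so b = 420 − 9·50 = -30.

a = 9, b = -30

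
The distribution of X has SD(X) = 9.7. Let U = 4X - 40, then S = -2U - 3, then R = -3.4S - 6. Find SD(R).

SD(R) = 263.84

SD(U) = |4|·9.7 = 38.8.
SD(S) = |-2|·38.8 = 77.6.
SD(R) = |-3.4|·77.6 = 263.84.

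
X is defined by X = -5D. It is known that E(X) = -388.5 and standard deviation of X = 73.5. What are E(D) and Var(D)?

E(D) = 77.7, Var(D) = 216.09

From X = -5D: E(X) = a·E(D) + b, so E(D) = (E(X) − b)/a = (-388.5 − 0)/(-5) = 77.7.
Var(X) = 73.5² = 5402.25.
Var(X) = a²·Var(D), so Var(D) = 5402.25/(-5)² = 216.09.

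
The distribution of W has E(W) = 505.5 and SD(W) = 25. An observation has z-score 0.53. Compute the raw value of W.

W = E(W) + z·SD(W) = 505.5 + 0.53·25 = 518.75.

W = 518.75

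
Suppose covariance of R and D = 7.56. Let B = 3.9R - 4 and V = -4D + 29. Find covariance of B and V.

covariance of B and V = -117.936

covariance of B and V = a·c·covariance of R and D = 3.9·(-4)·7.56 = -117.936. Additive constants drop out.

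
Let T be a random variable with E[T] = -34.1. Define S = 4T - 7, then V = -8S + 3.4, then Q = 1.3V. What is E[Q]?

E[Q] = 1495.78

E[S] = 4·(-34.1) + (-7) = -143.4.
E[V] = (-8)·(-143.4) + 3.4 = 1150.6.
E[Q] = 1.3·1150.6 = 1495.78.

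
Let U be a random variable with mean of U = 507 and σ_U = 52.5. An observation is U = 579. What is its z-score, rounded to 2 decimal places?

z = 1.37

z = (U − mean of U) / σ_U = (579 − 507) / 52.5 ≈ 1.37.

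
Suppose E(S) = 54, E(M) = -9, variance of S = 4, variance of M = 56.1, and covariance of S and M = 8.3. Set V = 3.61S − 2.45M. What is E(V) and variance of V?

E(V) = 3.61·E(S) + (-2.45)·E(M) = 3.61·54 + (-2.45)·(-9) = 216.99.
variance of V = a²·variance of S + b²·variance of M + 2ab·covariance of S and M with a = 3.61, b = -2.45.
= 3.61²·4 + (-2.45)²·56.1 + 2·3.61·(-2.45)·8.3
= 52.1284 + 336.74025 + (-146.8187) = 242.04995.

E(V) = 216.99, variance of V = 242.04995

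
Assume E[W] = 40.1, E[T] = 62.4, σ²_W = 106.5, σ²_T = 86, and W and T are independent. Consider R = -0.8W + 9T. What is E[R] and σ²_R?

E[R] = 529.52, σ²_R = 7034.16

E[R] = (-0.8)·E[W] + 9·E[T] = (-0.8)·40.1 + 9·62.4 = 529.52.
σ²_R = a²·σ²_W + b²·σ²_T + 2ab·Cov(W, T) with a = -0.8, b = 9.
Independence gives Cov(W, T) = 0.
= (-0.8)²·106.5 + 9²·86 + 2·(-0.8)·9·0
= 68.16 + 6966 + 0 = 7034.16.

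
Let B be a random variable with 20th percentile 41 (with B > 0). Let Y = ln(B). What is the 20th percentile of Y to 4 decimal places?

20th percentile of Y = 3.7136

ln(B) is increasing, so P_{20}(Y) = g(P_{20}(B)) ≈ 3.7136.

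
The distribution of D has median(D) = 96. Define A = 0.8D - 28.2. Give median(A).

median(A) = 48.6

A linear map preserves order up to sign, so median(A) = a·median(D) + b = 0.8·96 + (-28.2) = 48.6.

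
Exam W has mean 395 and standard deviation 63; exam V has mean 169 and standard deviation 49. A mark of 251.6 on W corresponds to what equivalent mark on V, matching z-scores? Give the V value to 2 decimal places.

V = 57.47

z = (251.6 − 395)/63 ≈ -2.2762.
V = 169 + z·49 = 169 + (251.6 − 395)·49/63 ≈ 57.47.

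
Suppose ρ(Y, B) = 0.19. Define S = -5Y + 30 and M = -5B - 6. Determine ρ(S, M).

ρ(S, M) = 0.19

Linear rescalings preserve correlation up to sign; here the slopes -5 and -5 have the same sign, so ρ(S, M) = ρ(Y, B) = 0.19.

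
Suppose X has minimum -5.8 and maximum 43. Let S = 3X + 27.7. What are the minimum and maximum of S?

a = 3 > 0, so min(S) = a·min(X)+b = 3·(-5.8) + 27.7 = 10.3 and max(S) = 3·43 + 27.7 = 156.7.

min(S) = 10.3, max(S) = 156.7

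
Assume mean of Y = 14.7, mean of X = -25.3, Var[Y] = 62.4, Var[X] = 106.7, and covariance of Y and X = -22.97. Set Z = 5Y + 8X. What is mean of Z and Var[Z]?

mean of Z = -128.9, Var[Z] = 6551.2

mean of Z = 5·mean of Y + 8·mean of X = 5·14.7 + 8·(-25.3) = -128.9.
Var[Z] = a²·Var[Y] + b²·Var[X] + 2ab·covariance of Y and X with a = 5, b = 8.
= 5²·62.4 + 8²·106.7 + 2·5·8·(-22.97)
= 1560 + 6828.8 + (-1837.6) = 6551.2.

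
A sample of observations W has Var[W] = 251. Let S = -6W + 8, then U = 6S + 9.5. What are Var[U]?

Var[S] = (-6)²·251 = 9036.
Var[U] = 6²·9036 = 325296.

Var[U] = 325296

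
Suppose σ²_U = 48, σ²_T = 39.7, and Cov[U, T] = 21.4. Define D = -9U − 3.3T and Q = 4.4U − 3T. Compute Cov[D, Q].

Cov[D, Q] = -1240.698

By bilinearity, Cov[D, Q] = ac·σ²_U + bd·σ²_T + (ad+bc)·Cov[U, T], with a=-9, b=-3.3, c=4.4, d=-3.
ac·σ²_U = (-9)·4.4·48 = -1900.8
bd·σ²_T = (-3.3)·(-3)·39.7 = 393.03
(ad+bc)·Cov[U, T] = (12.48)·21.4 = 267.072
Cov[D, Q] = -1900.8 + 393.03 + 267.072 = -1240.698.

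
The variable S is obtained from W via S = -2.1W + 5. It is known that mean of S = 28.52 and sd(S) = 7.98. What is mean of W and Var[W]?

From S = -2.1W + 5: mean of S = a·mean of W + b, so mean of W = (mean of S − b)/a = (28.52 − 5)/(-2.1) = -11.2.
Var[S] = 7.98² = 63.6804.
Var[S] = a²·Var[W], so Var[W] = 63.6804/(-2.1)² = 14.44.

mean of W = -11.2, Var[W] = 14.44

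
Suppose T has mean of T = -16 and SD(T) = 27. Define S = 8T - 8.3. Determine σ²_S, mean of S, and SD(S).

σ²_S = 46656, mean of S = -136.3, SD(S) = 216

S = 8T - 8.3 is linear with a = 8, b = -8.3.
σ²_T = 27² = 729.
σ²_S = a²·σ²_T = 8²·729 = 46656 (the additive constant -8.3 does not affect variance).
mean of S = a·mean of T + b = 8·(-16) + (-8.3) = -136.3.
SD(S) = |a|·SD(T) = |8|·27 = 216.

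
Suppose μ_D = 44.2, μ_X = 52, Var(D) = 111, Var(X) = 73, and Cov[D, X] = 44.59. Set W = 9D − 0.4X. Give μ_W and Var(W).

μ_W = 377, Var(W) = 8681.632

μ_W = 9·μ_D + (-0.4)·μ_X = 9·44.2 + (-0.4)·52 = 377.
Var(W) = a²·Var(D) + b²·Var(X) + 2ab·Cov[D, X] with a = 9, b = -0.4.
= 9²·111 + (-0.4)²·73 + 2·9·(-0.4)·44.59
= 8991 + 11.68 + (-321.048) = 8681.632.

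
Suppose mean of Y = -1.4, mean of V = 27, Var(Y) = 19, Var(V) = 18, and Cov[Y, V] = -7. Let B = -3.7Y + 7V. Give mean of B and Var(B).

mean of B = 194.18, Var(B) = 1504.71

mean of B = (-3.7)·mean of Y + 7·mean of V = (-3.7)·(-1.4) + 7·27 = 194.18.
Var(B) = a²·Var(Y) + b²·Var(V) + 2ab·Cov[Y, V] with a = -3.7, b = 7.
= (-3.7)²·19 + 7²·18 + 2·(-3.7)·7·(-7)
= 260.11 + 882 + 362.6 = 1504.71.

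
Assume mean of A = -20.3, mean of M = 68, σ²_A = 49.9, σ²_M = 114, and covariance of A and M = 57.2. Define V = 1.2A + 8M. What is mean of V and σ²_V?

mean of V = 519.64, σ²_V = 8466.096

mean of V = 1.2·mean of A + 8·mean of M = 1.2·(-20.3) + 8·68 = 519.64.
σ²_V = a²·σ²_A + b²·σ²_M + 2ab·covariance of A and M with a = 1.2, b = 8.
= 1.2²·49.9 + 8²·114 + 2·1.2·8·57.2
= 71.856 + 7296 + 1098.24 = 8466.096.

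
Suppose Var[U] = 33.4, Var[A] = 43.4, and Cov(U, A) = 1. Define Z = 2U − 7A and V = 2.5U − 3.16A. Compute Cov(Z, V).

By bilinearity, Cov(Z, V) = ac·Var[U] + bd·Var[A] + (ad+bc)·Cov(U, A), with a=2, b=-7, c=2.5, d=-3.16.
ac·Var[U] = 2·2.5·33.4 = 167
bd·Var[A] = (-7)·(-3.16)·43.4 = 960.008
(ad+bc)·Cov(U, A) = (-23.82)·1 = -23.82
Cov(Z, V) = 167 + 960.008 + (-23.82) = 1103.188.

Cov(Z, V) = 1103.188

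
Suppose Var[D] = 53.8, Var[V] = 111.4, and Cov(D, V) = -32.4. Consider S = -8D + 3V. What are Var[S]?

Var[S] = 6001

Var[S] = a²·Var[D] + b²·Var[V] + 2ab·Cov(D, V) with a = -8, b = 3.
= (-8)²·53.8 + 3²·111.4 + 2·(-8)·3·(-32.4)
= 3443.2 + 1002.6 + 1555.2 = 6001.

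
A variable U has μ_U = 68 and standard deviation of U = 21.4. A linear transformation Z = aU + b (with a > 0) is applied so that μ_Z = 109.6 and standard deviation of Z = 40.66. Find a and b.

a = 1.9, b = -19.6

standard deviation of Z = a·standard deviation of U (a > 0), so a = 40.66/21.4 = 1.9.
μ_Z = a·μ_U + b, so b = 109.6 − 1.9·68 = -19.6.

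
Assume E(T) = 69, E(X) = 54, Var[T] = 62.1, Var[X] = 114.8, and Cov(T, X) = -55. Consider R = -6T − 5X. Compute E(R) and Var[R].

E(R) = -684, Var[R] = 1805.6

E(R) = (-6)·E(T) + (-5)·E(X) = (-6)·69 + (-5)·54 = -684.
Var[R] = a²·Var[T] + b²·Var[X] + 2ab·Cov(T, X) with a = -6, b = -5.
= (-6)²·62.1 + (-5)²·114.8 + 2·(-6)·(-5)·(-55)
= 2235.6 + 2870 + (-3300) = 1805.6.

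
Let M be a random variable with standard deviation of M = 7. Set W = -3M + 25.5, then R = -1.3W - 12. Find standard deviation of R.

standard deviation of R = 27.3

standard deviation of W = |-3|·7 = 21.
standard deviation of R = |-1.3|·21 = 27.3.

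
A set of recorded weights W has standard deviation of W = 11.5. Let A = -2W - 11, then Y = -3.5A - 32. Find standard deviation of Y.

standard deviation of A = |-2|·11.5 = 23.
standard deviation of Y = |-3.5|·23 = 80.5.

standard deviation of Y = 80.5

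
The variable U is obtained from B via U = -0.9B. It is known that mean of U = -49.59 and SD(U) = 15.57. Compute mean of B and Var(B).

From U = -0.9B: mean of U = a·mean of B + b, so mean of B = (mean of U − b)/a = (-49.59 − 0)/(-0.9) = 55.1.
Var(U) = 15.57² = 242.4249.
Var(U) = a²·Var(B), so Var(B) = 242.4249/(-0.9)² = 299.29.

mean of B = 55.1, Var(B) = 299.29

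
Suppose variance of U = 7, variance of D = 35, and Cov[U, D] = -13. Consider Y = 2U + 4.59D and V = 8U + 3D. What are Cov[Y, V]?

Cov[Y, V] = 38.59

By bilinearity, Cov[Y, V] = ac·variance of U + bd·variance of D + (ad+bc)·Cov[U, D], with a=2, b=4.59, c=8, d=3.
ac·variance of U = 2·8·7 = 112
bd·variance of D = 4.59·3·35 = 481.95
(ad+bc)·Cov[U, D] = (42.72)·(-13) = -555.36
Cov[Y, V] = 112 + 481.95 + (-555.36) = 38.59.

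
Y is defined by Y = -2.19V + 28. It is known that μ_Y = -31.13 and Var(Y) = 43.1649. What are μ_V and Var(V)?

From Y = -2.19V + 28: μ_Y = a·μ_V + b, so μ_V = (μ_Y − b)/a = (-31.13 − 28)/(-2.19) = 27.
Var(Y) = a²·Var(V), so Var(V) = 43.1649/(-2.19)² = 9.

μ_V = 27, Var(V) = 9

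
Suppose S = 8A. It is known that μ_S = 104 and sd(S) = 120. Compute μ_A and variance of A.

μ_A = 13, variance of A = 225

From S = 8A: μ_S = a·μ_A + b, so μ_A = (μ_S − b)/a = (104 − 0)/8 = 13.
variance of S = 120² = 14400.
variance of S = a²·variance of A, so variance of A = 14400/8² = 225.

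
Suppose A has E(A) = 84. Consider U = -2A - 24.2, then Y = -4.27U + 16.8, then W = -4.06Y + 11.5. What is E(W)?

E(W) = -3388.72564

E(U) = (-2)·84 + (-24.2) = -192.2.
E(Y) = (-4.27)·(-192.2) + 16.8 = 837.494.
E(W) = (-4.06)·837.494 + 11.5 = -3388.72564.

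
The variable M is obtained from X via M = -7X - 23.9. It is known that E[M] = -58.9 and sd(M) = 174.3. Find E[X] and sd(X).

From M = -7X - 23.9: E[M] = a·E[X] + b, so E[X] = (E[M] − b)/a = (-58.9 − (-23.9))/(-7) = 5.
sd(M) = |a|·sd(X), so sd(X) = 174.3/|-7| = 24.9.

E[X] = 5, sd(X) = 24.9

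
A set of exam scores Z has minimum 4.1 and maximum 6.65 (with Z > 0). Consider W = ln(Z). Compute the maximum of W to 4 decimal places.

max(W) = 1.8946

ln(Z) is increasing on this domain, so max(W) comes from max(Z) = 6.65: max(W) = ln(6.65) ≈ 1.8946.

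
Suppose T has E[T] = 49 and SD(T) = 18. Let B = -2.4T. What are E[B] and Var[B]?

B = -2.4T is linear with a = -2.4, b = 0.
E[B] = a·E[T] + b = (-2.4)·49 = -117.6.
Var[T] = 18² = 324.
Var[B] = a²·Var[T] = (-2.4)²·324 = 1866.24.

E[B] = -117.6, Var[B] = 1866.24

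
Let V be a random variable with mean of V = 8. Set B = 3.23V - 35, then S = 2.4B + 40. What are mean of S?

mean of B = 3.23·8 + (-35) = -9.16.
mean of S = 2.4·(-9.16) + 40 = 18.016.

mean of S = 18.016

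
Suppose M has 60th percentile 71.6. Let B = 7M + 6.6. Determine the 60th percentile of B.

Since a = 7 > 0 the transformation is increasing, so the 60th percentile of B = a·(P_{60} of M) + b = 7·71.6 + 6.6 = 507.8.

60th percentile of B = 507.8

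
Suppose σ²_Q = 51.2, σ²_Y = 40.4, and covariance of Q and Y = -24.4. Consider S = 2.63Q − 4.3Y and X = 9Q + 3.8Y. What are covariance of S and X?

covariance of S and X = 1252.1944

By bilinearity, covariance of S and X = ac·σ²_Q + bd·σ²_Y + (ad+bc)·covariance of Q and Y, with a=2.63, b=-4.3, c=9, d=3.8.
ac·σ²_Q = 2.63·9·51.2 = 1211.904
bd·σ²_Y = (-4.3)·3.8·40.4 = -660.136
(ad+bc)·covariance of Q and Y = (-28.706)·(-24.4) = 700.4264
covariance of S and X = 1211.904 + (-660.136) + 700.4264 = 1252.1944.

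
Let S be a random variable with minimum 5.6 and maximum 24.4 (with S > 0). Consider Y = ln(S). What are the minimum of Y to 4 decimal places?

ln(S) is increasing on this domain, so min(Y) comes from min(S) = 5.6: min(Y) = ln(5.6) ≈ 1.7228.

min(Y) = 1.7228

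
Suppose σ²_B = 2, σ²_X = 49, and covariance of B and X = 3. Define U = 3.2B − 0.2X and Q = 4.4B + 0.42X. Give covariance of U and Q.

By bilinearity, covariance of U and Q = ac·σ²_B + bd·σ²_X + (ad+bc)·covariance of B and X, with a=3.2, b=-0.2, c=4.4, d=0.42.
ac·σ²_B = 3.2·4.4·2 = 28.16
bd·σ²_X = (-0.2)·0.42·49 = -4.116
(ad+bc)·covariance of B and X = (0.464)·3 = 1.392
covariance of U and Q = 28.16 + (-4.116) + 1.392 = 25.436.

covariance of U and Q = 25.436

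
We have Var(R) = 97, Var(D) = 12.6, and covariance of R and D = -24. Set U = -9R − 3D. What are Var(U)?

Var(U) = 6674.4

Var(U) = a²·Var(R) + b²·Var(D) + 2ab·covariance of R and D with a = -9, b = -3.
= (-9)²·97 + (-3)²·12.6 + 2·(-9)·(-3)·(-24)
= 7857 + 113.4 + (-1296) = 6674.4.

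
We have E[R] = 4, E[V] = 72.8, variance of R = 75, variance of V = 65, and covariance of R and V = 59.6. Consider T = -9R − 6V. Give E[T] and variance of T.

E[T] = (-9)·E[R] + (-6)·E[V] = (-9)·4 + (-6)·72.8 = -472.8.
variance of T = a²·variance of R + b²·variance of V + 2ab·covariance of R and V with a = -9, b = -6.
= (-9)²·75 + (-6)²·65 + 2·(-9)·(-6)·59.6
= 6075 + 2340 + 6436.8 = 14851.8.

E[T] = -472.8, variance of T = 14851.8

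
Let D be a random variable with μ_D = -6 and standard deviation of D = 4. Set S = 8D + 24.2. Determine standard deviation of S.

S = 8D + 24.2 is linear with a = 8, b = 24.2.
standard deviation of S = |a|·standard deviation of D = |8|·4 = 32.

standard deviation of S = 32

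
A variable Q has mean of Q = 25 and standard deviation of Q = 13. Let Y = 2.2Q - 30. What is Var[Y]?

Y = 2.2Q - 30 is linear with a = 2.2, b = -30.
Var[Q] = 13² = 169.
Var[Y] = a²·Var[Q] = 2.2²·169 = 817.96 (the additive constant -30 does not affect variance).

Var[Y] = 817.96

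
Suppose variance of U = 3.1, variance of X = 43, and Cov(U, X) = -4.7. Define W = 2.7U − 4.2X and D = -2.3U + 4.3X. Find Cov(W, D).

By bilinearity, Cov(W, D) = ac·variance of U + bd·variance of X + (ad+bc)·Cov(U, X), with a=2.7, b=-4.2, c=-2.3, d=4.3.
ac·variance of U = 2.7·(-2.3)·3.1 = -19.251
bd·variance of X = (-4.2)·4.3·43 = -776.58
(ad+bc)·Cov(U, X) = (21.27)·(-4.7) = -99.969
Cov(W, D) = -19.251 + (-776.58) + (-99.969) = -895.8.

Cov(W, D) = -895.8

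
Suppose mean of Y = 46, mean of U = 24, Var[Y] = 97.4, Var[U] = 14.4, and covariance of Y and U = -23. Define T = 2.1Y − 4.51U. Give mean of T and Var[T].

mean of T = 2.1·mean of Y + (-4.51)·mean of U = 2.1·46 + (-4.51)·24 = -11.64.
Var[T] = a²·Var[Y] + b²·Var[U] + 2ab·covariance of Y and U with a = 2.1, b = -4.51.
= 2.1²·97.4 + (-4.51)²·14.4 + 2·2.1·(-4.51)·(-23)
= 429.534 + 292.89744 + 435.666 = 1158.09744.

mean of T = -11.64, Var[T] = 1158.09744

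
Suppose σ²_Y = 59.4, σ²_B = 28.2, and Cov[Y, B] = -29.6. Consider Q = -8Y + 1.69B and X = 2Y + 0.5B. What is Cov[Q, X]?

Cov[Q, X] = -908.219

By bilinearity, Cov[Q, X] = ac·σ²_Y + bd·σ²_B + (ad+bc)·Cov[Y, B], with a=-8, b=1.69, c=2, d=0.5.
ac·σ²_Y = (-8)·2·59.4 = -950.4
bd·σ²_B = 1.69·0.5·28.2 = 23.829
(ad+bc)·Cov[Y, B] = (-0.62)·(-29.6) = 18.352
Cov[Q, X] = -950.4 + 23.829 + 18.352 = -908.219.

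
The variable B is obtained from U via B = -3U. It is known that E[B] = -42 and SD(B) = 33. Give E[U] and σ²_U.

From B = -3U: E[B] = a·E[U] + b, so E[U] = (E[B] − b)/a = (-42 − 0)/(-3) = 14.
σ²_B = 33² = 1089.
σ²_B = a²·σ²_U, so σ²_U = 1089/(-3)² = 121.

E[U] = 14, σ²_U = 121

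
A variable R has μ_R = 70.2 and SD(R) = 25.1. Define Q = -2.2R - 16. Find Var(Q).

Var(Q) = 3049.2484

Q = -2.2R - 16 is linear with a = -2.2, b = -16.
Var(R) = 25.1² = 630.01.
Var(Q) = a²·Var(R) = (-2.2)²·630.01 = 3049.2484 (the additive constant -16 does not affect variance).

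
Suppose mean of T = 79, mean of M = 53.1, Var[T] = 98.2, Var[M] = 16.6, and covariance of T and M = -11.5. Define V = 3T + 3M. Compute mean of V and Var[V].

mean of V = 3·mean of T + 3·mean of M = 3·79 + 3·53.1 = 396.3.
Var[V] = a²·Var[T] + b²·Var[M] + 2ab·covariance of T and M with a = 3, b = 3.
= 3²·98.2 + 3²·16.6 + 2·3·3·(-11.5)
= 883.8 + 149.4 + (-207) = 826.2.

mean of V = 396.3, Var[V] = 826.2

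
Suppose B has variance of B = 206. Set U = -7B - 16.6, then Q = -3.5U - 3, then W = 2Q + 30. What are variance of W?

variance of W = 494606

variance of U = (-7)²·206 = 10094.
variance of Q = (-3.5)²·10094 = 123651.5.
variance of W = 2²·123651.5 = 494606.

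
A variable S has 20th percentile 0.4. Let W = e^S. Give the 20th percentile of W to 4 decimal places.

20th percentile of W = 1.4918

e^S is increasing, so P_{20}(W) = g(P_{20}(S)) ≈ 1.4918.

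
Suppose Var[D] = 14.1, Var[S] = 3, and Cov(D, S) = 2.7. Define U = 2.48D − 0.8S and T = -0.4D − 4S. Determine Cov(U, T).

By bilinearity, Cov(U, T) = ac·Var[D] + bd·Var[S] + (ad+bc)·Cov(D, S), with a=2.48, b=-0.8, c=-0.4, d=-4.
ac·Var[D] = 2.48·(-0.4)·14.1 = -13.9872
bd·Var[S] = (-0.8)·(-4)·3 = 9.6
(ad+bc)·Cov(D, S) = (-9.6)·2.7 = -25.92
Cov(U, T) = -13.9872 + 9.6 + (-25.92) = -30.3072.

Cov(U, T) = -30.3072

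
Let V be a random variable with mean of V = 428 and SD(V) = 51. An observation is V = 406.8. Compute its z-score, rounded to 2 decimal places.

z = (V − mean of V) / SD(V) = (406.8 − 428) / 51 ≈ -0.42.

z = -0.42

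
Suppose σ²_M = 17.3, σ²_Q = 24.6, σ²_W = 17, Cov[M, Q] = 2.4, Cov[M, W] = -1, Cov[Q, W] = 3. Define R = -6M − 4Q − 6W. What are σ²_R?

σ²_R = 1815.6

σ²_R = a²·σ²_M + b²·σ²_Q + c²·σ²_W + 2ab·Cov[M, Q] + 2ac·Cov[M, W] + 2bc·Cov[Q, W], with a = -6, b = -4, c = -6.
= 622.8 + 393.6 + 612 + 115.2 + (-72) + 144
= 1815.6.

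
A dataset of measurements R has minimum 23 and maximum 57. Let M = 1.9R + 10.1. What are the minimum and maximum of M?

a = 1.9 > 0, so min(M) = a·min(R)+b = 1.9·23 + 10.1 = 53.8 and max(M) = 1.9·57 + 10.1 = 118.4.

min(M) = 53.8, max(M) = 118.4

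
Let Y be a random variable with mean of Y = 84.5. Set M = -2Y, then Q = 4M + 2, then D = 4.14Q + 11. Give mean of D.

mean of M = (-2)·84.5 = -169.
mean of Q = 4·(-169) + 2 = -674.
mean of D = 4.14·(-674) + 11 = -2779.36.

mean of D = -2779.36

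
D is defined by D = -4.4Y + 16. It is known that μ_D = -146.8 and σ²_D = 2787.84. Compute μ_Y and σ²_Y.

μ_Y = 37, σ²_Y = 144

From D = -4.4Y + 16: μ_D = a·μ_Y + b, so μ_Y = (μ_D − b)/a = (-146.8 − 16)/(-4.4) = 37.
σ²_D = a²·σ²_Y, so σ²_Y = 2787.84/(-4.4)² = 144.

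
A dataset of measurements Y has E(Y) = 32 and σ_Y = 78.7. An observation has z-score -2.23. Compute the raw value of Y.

Y = -143.501

Y = E(Y) + z·σ_Y = 32 + (-2.23)·78.7 = -143.501.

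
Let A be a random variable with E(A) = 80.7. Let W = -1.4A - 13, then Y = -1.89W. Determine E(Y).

E(Y) = 238.1022

E(W) = (-1.4)·80.7 + (-13) = -125.98.
E(Y) = (-1.89)·(-125.98) = 238.1022.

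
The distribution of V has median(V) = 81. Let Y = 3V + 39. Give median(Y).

median(Y) = 282

A linear map preserves order up to sign, so median(Y) = a·median(V) + b = 3·81 + 39 = 282.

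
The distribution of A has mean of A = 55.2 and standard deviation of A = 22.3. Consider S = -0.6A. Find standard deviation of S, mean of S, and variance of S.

S = -0.6A is linear with a = -0.6, b = 0.
standard deviation of S = |a|·standard deviation of A = |-0.6|·22.3 = 13.38.
mean of S = a·mean of A + b = (-0.6)·55.2 = -33.12.
variance of A = 22.3² = 497.29.
variance of S = a²·variance of A = (-0.6)²·497.29 = 179.0244.

standard deviation of S = 13.38, mean of S = -33.12, variance of S = 179.0244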